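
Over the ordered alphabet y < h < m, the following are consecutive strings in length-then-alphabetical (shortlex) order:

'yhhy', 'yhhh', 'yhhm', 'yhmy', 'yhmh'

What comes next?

yhmm

The successor of yhmh increments the rightmost position that isn't already m and resets every position after it to y.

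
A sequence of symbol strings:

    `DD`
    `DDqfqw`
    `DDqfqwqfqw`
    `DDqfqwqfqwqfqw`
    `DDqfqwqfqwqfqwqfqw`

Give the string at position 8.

Every step adds qfqw to the end: s(k+1) = s(k)·qfqw.
From DDqfqwqfqwqfqwqfqw, 3 further steps: DDqfqwqfqwqfqwqfqw → DDqfqwqfqwqfqwqfqwqfqw → DDqfqwqfqwqfqwqfqwqfqwqfqw → (answer).

DDqfqwqfqwqfqwqfqwqfqwqfqwqfqw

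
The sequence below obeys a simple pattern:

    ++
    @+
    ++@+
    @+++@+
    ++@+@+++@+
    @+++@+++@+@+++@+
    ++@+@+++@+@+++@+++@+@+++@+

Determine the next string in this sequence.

@+++@+++@+@+++@+++@+@+++@+@+++@+++@+@+++@+

From term 3 onward, concatenate the second-to-last term with the last: ++·@+ = ++@+, @+·++@+ = @+++@+, …
Continuing: @+++@+++@+@+++@+ · ++@+@+++@+@+++@+++@+@+++@+ gives term 8.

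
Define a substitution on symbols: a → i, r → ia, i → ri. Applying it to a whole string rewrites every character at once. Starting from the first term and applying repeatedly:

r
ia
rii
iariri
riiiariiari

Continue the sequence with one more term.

Apply φ to riiiariiari symbol by symbol: r→ia, i→ri, i→ri, i→ri, a→i, r→ia, i→ri, i→ri, a→i, r→ia, i→ri; joined: ia ri ri ri i ia ri ri i ia ri.

iariririiiaririiiari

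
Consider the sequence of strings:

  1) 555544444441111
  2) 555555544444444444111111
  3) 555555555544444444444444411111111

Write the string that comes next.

Reading off run lengths: 5 runs 4, 7, 10; 4 runs 7, 11, 15; 1 runs 4, 6, 8 — each is linear in n (n = 1, 2, …).
At n = 4 the blocks have lengths 13, 19, 10.

555555555555544444444444444444441111111111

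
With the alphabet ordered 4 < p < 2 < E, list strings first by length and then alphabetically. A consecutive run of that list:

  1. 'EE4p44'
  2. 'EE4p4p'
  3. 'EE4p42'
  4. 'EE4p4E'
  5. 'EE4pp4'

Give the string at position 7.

EE4pp2

Stepping forward 2 times from EE4pp4: EE4pp4 → EE4ppp, then the target.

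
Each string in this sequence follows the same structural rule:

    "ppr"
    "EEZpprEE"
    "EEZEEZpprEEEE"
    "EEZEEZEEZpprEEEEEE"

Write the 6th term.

EEZEEZEEZEEZEEZpprEEEEEEEEEE

s(k+1) = EEZ·s(k)·EE, so each term gains EEZ as a prefix and EE as a suffix.
From EEZEEZEEZpprEEEEEE, 2 further steps: EEZEEZEEZpprEEEEEE → EEZEEZEEZEEZpprEEEEEEEE → (answer).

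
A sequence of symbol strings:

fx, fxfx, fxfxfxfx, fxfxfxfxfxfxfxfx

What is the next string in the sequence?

Every step duplicates the string.
One more doubling of fxfxfxfxfxfxfxfx gives the answer.

fxfxfxfxfxfxfxfxfxfxfxfxfxfxfxfx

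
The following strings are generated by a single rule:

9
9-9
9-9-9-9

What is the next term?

9-9-9-9-9-9-9-9

Each string is two copies of the previous one joined by '-'.
So the next term is two copies of 9-9-9-9 with '-' between the halves.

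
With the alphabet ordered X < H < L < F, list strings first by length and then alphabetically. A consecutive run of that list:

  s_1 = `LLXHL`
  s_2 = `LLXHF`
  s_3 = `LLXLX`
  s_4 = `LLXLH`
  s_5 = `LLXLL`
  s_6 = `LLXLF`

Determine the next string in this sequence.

The successor of LLXLF increments the rightmost position that isn't already F and resets every position after it to X.

LLXFX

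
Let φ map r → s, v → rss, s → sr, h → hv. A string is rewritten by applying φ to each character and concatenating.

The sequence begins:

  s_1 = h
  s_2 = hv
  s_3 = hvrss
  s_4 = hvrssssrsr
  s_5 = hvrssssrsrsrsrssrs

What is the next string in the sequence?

hvrssssrsrsrsrssrssrssrssrsrssr

Applying the rule to each of the 18 symbols of hvrssssrsrsrsrssrs gives the pieces hv rss s sr sr sr sr s sr s sr s sr s sr sr s sr, which concatenate to the answer.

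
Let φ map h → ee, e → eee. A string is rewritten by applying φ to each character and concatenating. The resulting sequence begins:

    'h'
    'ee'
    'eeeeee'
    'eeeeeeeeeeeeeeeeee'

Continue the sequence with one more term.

φ(eeeeeeeeeeeeeeeeee) expands symbol-by-symbol to eee eee eee eee eee eee eee eee eee eee eee eee eee eee eee eee eee eee; joining the 18 pieces gives the next term.

eeeeeeeeeeeeeeeeeeeeeeeeeeeeeeeeeeeeeeeeeeeeeeeeeeeeee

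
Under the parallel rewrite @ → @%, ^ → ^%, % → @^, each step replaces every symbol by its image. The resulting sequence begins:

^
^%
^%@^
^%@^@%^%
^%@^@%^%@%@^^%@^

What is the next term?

^%@^@%^%@%@^^%@^@%@^@%^%^%@^@%^%

φ(^%@^@%^%@%@^^%@^) expands symbol-by-symbol to ^% @^ @% ^% @% @^ ^% @^ @% @^ @% ^% ^% @^ @% ^%; joining the 16 pieces gives the next term.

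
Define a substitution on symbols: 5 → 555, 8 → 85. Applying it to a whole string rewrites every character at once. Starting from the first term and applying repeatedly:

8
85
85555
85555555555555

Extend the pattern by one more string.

85555555555555555555555555555555555555555

Applying the rule to each of the 14 symbols of 85555555555555 gives the pieces 85 555 555 555 555 555 555 555 555 555 555 555 555 555, which concatenate to the answer.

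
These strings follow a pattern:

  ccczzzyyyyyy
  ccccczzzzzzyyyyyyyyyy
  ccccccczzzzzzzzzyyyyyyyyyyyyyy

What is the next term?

Reading off run lengths: c runs 3, 5, 7; z runs 3, 6, 9; y runs 6, 10, 14 — each is linear in n (n = 1, 2, …).
For the next term, n = 4, so the run lengths are 9, 12, 18.

ccccccccczzzzzzzzzzzzyyyyyyyyyyyyyyyyyy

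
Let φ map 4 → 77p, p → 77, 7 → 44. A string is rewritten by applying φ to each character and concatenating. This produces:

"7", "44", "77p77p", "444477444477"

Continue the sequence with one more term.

Expanding 444477444477: 4→77p, 4→77p, 4→77p, 4→77p, 7→44, 7→44, 4→77p, 4→77p, 4→77p, 4→77p, 7→44, 7→44. Concatenated: 77p 77p 77p 77p 44 44 77p 77p 77p 77p 44 44.

77p77p77p77p444477p77p77p77p4444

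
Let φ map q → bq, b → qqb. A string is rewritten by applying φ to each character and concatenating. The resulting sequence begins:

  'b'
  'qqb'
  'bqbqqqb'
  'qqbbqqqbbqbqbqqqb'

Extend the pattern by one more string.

bqbqqqbqqbbqbqbqqqbqqbbqqqbbqqqbbqbqbqqqb

Applying the rule to each of the 17 symbols of qqbbqqqbbqbqbqqqb gives the pieces bq bq qqb qqb bq bq bq qqb qqb bq qqb bq qqb bq bq bq qqb, which concatenate to the answer.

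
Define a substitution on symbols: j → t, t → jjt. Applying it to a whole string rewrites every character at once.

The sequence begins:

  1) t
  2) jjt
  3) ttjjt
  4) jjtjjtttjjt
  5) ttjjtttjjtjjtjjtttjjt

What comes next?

jjtjjtttjjtjjtjjtttjjtttjjtttjjtjjtjjtttjjt

Replace each of the 21 characters of ttjjtttjjtjjtjjtttjjt in place — jjt jjt t t jjt jjt jjt t t jjt t t jjt t t jjt jjt jjt t t jjt — and concatenate.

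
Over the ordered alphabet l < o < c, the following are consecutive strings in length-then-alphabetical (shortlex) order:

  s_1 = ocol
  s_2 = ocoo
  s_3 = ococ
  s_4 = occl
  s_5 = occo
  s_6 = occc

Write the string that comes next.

clll

The successor of occc increments the rightmost position that isn't already c and resets every position after it to l.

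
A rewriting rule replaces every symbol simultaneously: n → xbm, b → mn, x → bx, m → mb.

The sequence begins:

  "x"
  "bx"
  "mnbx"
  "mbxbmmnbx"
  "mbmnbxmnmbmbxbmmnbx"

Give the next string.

mbmnmbxbmmnbxmbxbmmbmnmbmnbxmnmbmbxbmmnbx

Replace each of the 19 characters of mbmnbxmnmbmbxbmmnbx in place — mb mn mb xbm mn bx mb xbm mb mn mb mn bx mn mb mb xbm mn bx — and concatenate.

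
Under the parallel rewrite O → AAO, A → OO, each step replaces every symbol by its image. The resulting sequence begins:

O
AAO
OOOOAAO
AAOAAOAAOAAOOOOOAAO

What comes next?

Applying the rule to each of the 19 symbols of AAOAAOAAOAAOOOOOAAO gives the pieces OO OO AAO OO OO AAO OO OO AAO OO OO AAO AAO AAO AAO AAO OO OO AAO, which concatenate to the answer.

OOOOAAOOOOOAAOOOOOAAOOOOOAAOAAOAAOAAOAAOOOOOAAO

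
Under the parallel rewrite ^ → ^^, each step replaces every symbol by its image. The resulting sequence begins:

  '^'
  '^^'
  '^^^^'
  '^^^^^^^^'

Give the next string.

Rewriting each symbol of ^^^^^^^^: ^→^^, ^→^^, ^→^^, ^→^^, ^→^^, ^→^^, ^→^^, ^→^^, which concatenates to ^^ ^^ ^^ ^^ ^^ ^^ ^^ ^^.

^^^^^^^^^^^^^^^^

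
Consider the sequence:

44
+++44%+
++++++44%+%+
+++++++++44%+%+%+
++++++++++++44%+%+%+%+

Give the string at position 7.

++++++++++++++++++44%+%+%+%+%+%+

s(k+1) = +++·s(k)·%+, so each term gains +++ as a prefix and %+ as a suffix.
From ++++++++++++44%+%+%+%+, 2 further steps: ++++++++++++44%+%+%+%+ → +++++++++++++++44%+%+%+%+%+ → (answer).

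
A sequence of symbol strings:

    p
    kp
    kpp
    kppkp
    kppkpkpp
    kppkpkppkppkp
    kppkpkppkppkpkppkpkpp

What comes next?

Each term (from the third on) is the previous term followed by the one before it: term 3 = kp·p = kpp.
The next term joins kppkpkppkppkpkppkpkpp and kppkpkppkppkp.

kppkpkppkppkpkppkpkppkppkpkppkppkp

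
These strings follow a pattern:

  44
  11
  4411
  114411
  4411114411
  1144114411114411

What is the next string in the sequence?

44111144111144114411114411

Each term (from the third on) is the two preceding terms concatenated in order: term 3 = 44·11 = 4411.
So term 7 is 4411114411·1144114411114411.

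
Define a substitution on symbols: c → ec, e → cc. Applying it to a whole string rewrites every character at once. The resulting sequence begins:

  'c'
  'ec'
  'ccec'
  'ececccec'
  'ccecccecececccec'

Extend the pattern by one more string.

Rewriting the 16 symbols of ccecccecececccec one by one yields ec ec cc ec ec ec cc ec cc ec cc ec ec ec cc ec; concatenated:

ececccecececccecccecccecececccec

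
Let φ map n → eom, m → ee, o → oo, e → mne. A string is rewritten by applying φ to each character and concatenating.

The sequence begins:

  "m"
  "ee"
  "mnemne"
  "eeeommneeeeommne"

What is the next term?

φ(eeeommneeeeommne) expands symbol-by-symbol to mne mne mne oo ee ee eom mne mne mne mne oo ee ee eom mne; joining the 16 pieces gives the next term.

mnemnemneooeeeeeommnemnemnemneooeeeeeommne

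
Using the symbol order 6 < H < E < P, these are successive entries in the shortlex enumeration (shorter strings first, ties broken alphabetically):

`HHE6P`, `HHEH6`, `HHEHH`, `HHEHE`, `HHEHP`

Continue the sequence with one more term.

Treat HHEHP as a base-4 numeral over the given alphabet and add one, carrying through any trailing P's.

HHEE6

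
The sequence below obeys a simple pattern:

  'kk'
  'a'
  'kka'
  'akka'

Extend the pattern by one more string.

From term 3 onward, concatenate the second-to-last term with the last: kk·a = kka, a·kka = akka, …
Continuing: kka · akka gives term 5.

kkaakka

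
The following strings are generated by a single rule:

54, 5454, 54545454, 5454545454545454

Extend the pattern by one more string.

54545454545454545454545454545454

Every step duplicates the string.
One more doubling of 5454545454545454 gives the answer.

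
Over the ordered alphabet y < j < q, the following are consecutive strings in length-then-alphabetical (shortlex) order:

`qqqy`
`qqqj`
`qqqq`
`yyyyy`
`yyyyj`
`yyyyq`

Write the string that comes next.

yyyjy

The successor of yyyyq increments the rightmost position that isn't already q and resets every position after it to y.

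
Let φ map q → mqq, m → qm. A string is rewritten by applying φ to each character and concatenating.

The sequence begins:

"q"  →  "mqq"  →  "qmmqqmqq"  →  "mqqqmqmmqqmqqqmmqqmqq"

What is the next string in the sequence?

Rewriting the 21 symbols of mqqqmqmmqqmqqqmmqqmqq one by one yields qm mqq mqq mqq qm mqq qm qm mqq mqq qm mqq mqq mqq qm qm mqq mqq qm mqq mqq; concatenated:

qmmqqmqqmqqqmmqqqmqmmqqmqqqmmqqmqqmqqqmqmmqqmqqqmmqqmqq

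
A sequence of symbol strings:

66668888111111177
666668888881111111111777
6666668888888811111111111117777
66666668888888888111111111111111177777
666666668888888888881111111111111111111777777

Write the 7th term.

66666666668888888888888888111111111111111111111111177777777

Term n consists of n+2 6's, followed by 2n 8's, followed by 3n+1 1's, followed by n 7's, where the shown terms are n = 2, 3, 4, 5, 6.
At n = 8 the blocks have lengths 10, 16, 25, 8.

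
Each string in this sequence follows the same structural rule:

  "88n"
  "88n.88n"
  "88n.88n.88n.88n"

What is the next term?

88n.88n.88n.88n.88n.88n.88n.88n

Each string is two copies of the previous one joined by '.'.
One more doubling of 88n.88n.88n.88n gives the answer.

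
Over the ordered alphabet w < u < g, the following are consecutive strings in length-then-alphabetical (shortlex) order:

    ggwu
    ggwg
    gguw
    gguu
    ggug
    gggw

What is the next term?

gggu

Find the rightmost character of gggw below g, bump it to the next letter, and reset everything to its right to w.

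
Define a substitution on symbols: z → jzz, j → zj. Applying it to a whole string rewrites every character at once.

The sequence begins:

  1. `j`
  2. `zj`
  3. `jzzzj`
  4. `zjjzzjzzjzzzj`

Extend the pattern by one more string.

jzzzjzjjzzjzzzjjzzjzzzjjzzjzzjzzzj

Applying the rule to each of the 13 symbols of zjjzzjzzjzzzj gives the pieces jzz zj zj jzz jzz zj jzz jzz zj jzz jzz jzz zj, which concatenate to the answer.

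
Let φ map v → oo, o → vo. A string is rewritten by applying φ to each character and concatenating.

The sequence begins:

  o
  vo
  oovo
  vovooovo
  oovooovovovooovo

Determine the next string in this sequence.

φ(oovooovovovooovo) expands symbol-by-symbol to vo vo oo vo vo vo oo vo oo vo oo vo vo vo oo vo; joining the 16 pieces gives the next term.

vovooovovovooovooovooovovovooovo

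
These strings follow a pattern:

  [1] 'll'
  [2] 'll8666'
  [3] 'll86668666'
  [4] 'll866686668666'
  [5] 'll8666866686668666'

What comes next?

ll86668666866686668666

Every step adds 8666 to the end: s(k+1) = s(k)·8666.
So the next term is ll8666866686668666·8666.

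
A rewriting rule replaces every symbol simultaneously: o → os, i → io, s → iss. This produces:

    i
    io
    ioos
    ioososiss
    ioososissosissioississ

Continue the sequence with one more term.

φ(ioososissosissioississ) expands symbol-by-symbol to io os os iss os iss io iss iss os iss io iss iss io os io iss iss io iss iss; joining the 22 pieces gives the next term.

ioososissosissioississosissioississioosioississioississ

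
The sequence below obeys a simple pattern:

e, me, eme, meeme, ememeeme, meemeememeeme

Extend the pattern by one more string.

This is a Fibonacci-style word recurrence s(k) = s(k−2)·s(k−1): e.g. e·me = eme.
The next term joins ememeeme and meemeememeeme.

ememeememeemeememeeme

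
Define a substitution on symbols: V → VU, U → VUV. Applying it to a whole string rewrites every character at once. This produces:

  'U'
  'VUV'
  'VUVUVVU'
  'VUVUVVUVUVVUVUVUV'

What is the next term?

φ(VUVUVVUVUVVUVUVUV) expands symbol-by-symbol to VU VUV VU VUV VU VU VUV VU VUV VU VU VUV VU VUV VU VUV VU; joining the 17 pieces gives the next term.

VUVUVVUVUVVUVUVUVVUVUVVUVUVUVVUVUVVUVUVVU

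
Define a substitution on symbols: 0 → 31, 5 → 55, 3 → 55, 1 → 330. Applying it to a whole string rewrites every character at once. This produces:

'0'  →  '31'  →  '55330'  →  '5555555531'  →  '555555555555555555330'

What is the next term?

555555555555555555555555555555555555555531

Applying the rule to each of the 21 symbols of 555555555555555555330 gives the pieces 55 55 55 55 55 55 55 55 55 55 55 55 55 55 55 55 55 55 55 55 31, which concatenate to the answer.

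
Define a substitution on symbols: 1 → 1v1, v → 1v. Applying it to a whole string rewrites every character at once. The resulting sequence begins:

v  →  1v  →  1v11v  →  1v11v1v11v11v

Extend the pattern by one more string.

φ(1v11v1v11v11v) expands symbol-by-symbol to 1v1 1v 1v1 1v1 1v 1v1 1v 1v1 1v1 1v 1v1 1v1 1v; joining the 13 pieces gives the next term.

1v11v1v11v11v1v11v1v11v11v1v11v11v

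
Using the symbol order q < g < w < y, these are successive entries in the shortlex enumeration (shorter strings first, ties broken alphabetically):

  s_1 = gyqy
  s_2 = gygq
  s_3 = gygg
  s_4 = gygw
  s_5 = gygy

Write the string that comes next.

gywq

The successor of gygy increments the rightmost position that isn't already y and resets every position after it to q.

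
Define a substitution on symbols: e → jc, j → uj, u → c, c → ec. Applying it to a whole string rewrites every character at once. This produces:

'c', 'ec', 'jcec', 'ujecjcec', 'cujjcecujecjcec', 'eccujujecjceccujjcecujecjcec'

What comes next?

Rewriting the 28 symbols of eccujujecjceccujjcecujecjcec one by one yields jc ec ec c uj c uj jc ec uj ec jc ec ec c uj uj ec jc ec c uj jc ec uj ec jc ec; concatenated:

jcececcujcujjcecujecjcececcujujecjceccujjcecujecjcec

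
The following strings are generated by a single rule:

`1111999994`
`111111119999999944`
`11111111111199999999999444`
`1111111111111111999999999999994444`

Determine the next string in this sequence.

111111111111111111119999999999999999944444

Reading off run lengths: 1 runs 4, 8, 12, 16; 9 runs 5, 8, 11, 14; 4 runs 1, 2, 3, 4 — each is linear in n (n = 1, 2, …).
For the next term, n = 5, so the run lengths are 20, 17, 5.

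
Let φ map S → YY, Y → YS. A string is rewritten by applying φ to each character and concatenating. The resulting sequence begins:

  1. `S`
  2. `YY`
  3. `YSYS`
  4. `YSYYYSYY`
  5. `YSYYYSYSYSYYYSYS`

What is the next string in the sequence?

Replace each of the 16 characters of YSYYYSYSYSYYYSYS in place — YS YY YS YS YS YY YS YY YS YY YS YS YS YY YS YY — and concatenate.

YSYYYSYSYSYYYSYYYSYYYSYSYSYYYSYY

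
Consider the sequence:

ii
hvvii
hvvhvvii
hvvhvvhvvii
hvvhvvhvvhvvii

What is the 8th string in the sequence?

The strings grow by a fixed prefix hvv each time.
From hvvhvvhvvhvvii, 3 further steps: hvvhvvhvvhvvii → hvvhvvhvvhvvhvvii → hvvhvvhvvhvvhvvhvvii → (answer).

hvvhvvhvvhvvhvvhvvhvvii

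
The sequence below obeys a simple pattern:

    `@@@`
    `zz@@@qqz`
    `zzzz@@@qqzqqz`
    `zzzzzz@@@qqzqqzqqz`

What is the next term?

s(k+1) = zz·s(k)·qqz, so each term gains zz as a prefix and qqz as a suffix.
Applying this once more to zzzzzz@@@qqzqqzqqz:

zzzzzzzz@@@qqzqqzqqzqqz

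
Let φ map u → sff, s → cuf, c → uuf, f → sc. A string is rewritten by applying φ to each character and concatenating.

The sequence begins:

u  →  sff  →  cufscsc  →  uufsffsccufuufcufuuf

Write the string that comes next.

sffsffsccufscsccufuufuufsffscsffsffscuufsffscsffsffsc

Replace each of the 20 characters of uufsffsccufuufcufuuf in place — sff sff sc cuf sc sc cuf uuf uuf sff sc sff sff sc uuf sff sc sff sff sc — and concatenate.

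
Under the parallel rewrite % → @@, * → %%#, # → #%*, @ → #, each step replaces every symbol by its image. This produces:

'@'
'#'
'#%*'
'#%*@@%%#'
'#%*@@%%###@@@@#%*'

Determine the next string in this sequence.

Applying the rule to each of the 17 symbols of #%*@@%%###@@@@#%* gives the pieces #%* @@ %%# # # @@ @@ #%* #%* #%* # # # # #%* @@ %%#, which concatenate to the answer.

#%*@@%%###@@@@#%*#%*#%*#####%*@@%%#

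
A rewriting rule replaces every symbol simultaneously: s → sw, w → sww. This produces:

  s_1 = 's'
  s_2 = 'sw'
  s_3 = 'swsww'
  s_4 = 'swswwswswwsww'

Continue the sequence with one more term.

swswwswswwswwswswwswswwswwswswwsww

φ(swswwswswwsww) expands symbol-by-symbol to sw sww sw sww sww sw sww sw sww sww sw sww sww; joining the 13 pieces gives the next term.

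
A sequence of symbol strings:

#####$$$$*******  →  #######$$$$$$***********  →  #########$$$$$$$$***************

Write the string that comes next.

###########$$$$$$$$$$*******************

The n-th term is 2n+3 #'s then 2n+2 $'s then 4n+3 *'s (n = 1, 2, …).
For the next term, n = 4, so the run lengths are 11, 10, 19.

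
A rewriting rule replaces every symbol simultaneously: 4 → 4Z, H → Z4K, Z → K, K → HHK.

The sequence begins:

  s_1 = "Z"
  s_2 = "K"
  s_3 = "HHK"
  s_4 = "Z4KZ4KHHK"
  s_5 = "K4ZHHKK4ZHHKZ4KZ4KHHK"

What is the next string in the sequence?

HHK4ZKZ4KZ4KHHKHHK4ZKZ4KZ4KHHKK4ZHHKK4ZHHKZ4KZ4KHHK

Replace each of the 21 characters of K4ZHHKK4ZHHKZ4KZ4KHHK in place — HHK 4Z K Z4K Z4K HHK HHK 4Z K Z4K Z4K HHK K 4Z HHK K 4Z HHK Z4K Z4K HHK — and concatenate.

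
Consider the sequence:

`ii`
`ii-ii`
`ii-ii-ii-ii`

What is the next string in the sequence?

s(k+1) = s(k)·-·s(k) — each term doubles the last with '-' between the halves.
One more doubling of ii-ii-ii-ii gives the answer.

ii-ii-ii-ii-ii-ii-ii-ii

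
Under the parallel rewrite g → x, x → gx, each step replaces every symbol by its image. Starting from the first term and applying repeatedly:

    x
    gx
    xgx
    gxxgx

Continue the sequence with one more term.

xgxgxxgx

Apply φ to gxxgx symbol by symbol: g→x, x→gx, x→gx, g→x, x→gx; joined: x gx gx x gx.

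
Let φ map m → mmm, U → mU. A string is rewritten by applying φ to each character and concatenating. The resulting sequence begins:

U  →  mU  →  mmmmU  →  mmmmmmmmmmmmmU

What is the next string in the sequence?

mmmmmmmmmmmmmmmmmmmmmmmmmmmmmmmmmmmmmmmmU

Replace each of the 14 characters of mmmmmmmmmmmmmU in place — mmm mmm mmm mmm mmm mmm mmm mmm mmm mmm mmm mmm mmm mU — and concatenate.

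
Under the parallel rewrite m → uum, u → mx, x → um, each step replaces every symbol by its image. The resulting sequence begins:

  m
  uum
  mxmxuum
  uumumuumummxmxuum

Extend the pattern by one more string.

Replace each of the 17 characters of uumumuumummxmxuum in place — mx mx uum mx uum mx mx uum mx uum uum um uum um mx mx uum — and concatenate.

mxmxuummxuummxmxuummxuumuumumuumummxmxuum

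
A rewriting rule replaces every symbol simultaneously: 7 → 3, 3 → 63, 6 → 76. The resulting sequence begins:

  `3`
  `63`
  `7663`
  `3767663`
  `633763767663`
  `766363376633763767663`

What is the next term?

Applying the rule to each of the 21 symbols of 766363376633763767663 gives the pieces 3 76 76 63 76 63 63 3 76 76 63 63 3 76 63 3 76 3 76 76 63, which concatenate to the answer.

3767663766363376766363376633763767663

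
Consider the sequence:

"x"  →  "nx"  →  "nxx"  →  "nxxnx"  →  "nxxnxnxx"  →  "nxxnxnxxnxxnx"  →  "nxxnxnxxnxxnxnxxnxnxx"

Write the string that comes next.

Each term (from the third on) is the previous term followed by the one before it: term 3 = nx·x = nxx.
So term 8 is nxxnxnxxnxxnxnxxnxnxx·nxxnxnxxnxxnx.

nxxnxnxxnxxnxnxxnxnxxnxxnxnxxnxxnx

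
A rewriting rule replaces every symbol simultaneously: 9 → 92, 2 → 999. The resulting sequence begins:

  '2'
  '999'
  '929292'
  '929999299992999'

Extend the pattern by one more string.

Replace each of the 15 characters of 929999299992999 in place — 92 999 92 92 92 92 999 92 92 92 92 999 92 92 92 — and concatenate.

929999292929299992929292999929292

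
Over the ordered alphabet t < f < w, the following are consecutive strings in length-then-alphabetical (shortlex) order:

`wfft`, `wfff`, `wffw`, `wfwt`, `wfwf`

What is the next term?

wfww

Find the rightmost character of wfwf below w, bump it to the next letter, and reset everything to its right to t.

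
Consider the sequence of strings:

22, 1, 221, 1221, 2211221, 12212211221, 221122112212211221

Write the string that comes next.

This is a Fibonacci-style word recurrence s(k) = s(k−2)·s(k−1): e.g. 22·1 = 221.
So term 8 is 12212211221·221122112212211221.

12212211221221122112212211221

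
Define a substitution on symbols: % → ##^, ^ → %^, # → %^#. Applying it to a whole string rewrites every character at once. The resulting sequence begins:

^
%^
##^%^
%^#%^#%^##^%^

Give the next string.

Rewriting the 13 symbols of %^#%^#%^##^%^ one by one yields ##^ %^ %^# ##^ %^ %^# ##^ %^ %^# %^# %^ ##^ %^; concatenated:

##^%^%^###^%^%^###^%^%^#%^#%^##^%^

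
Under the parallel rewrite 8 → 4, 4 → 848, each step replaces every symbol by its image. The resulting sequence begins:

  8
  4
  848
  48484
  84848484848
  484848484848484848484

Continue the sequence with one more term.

Rewriting the 21 symbols of 484848484848484848484 one by one yields 848 4 848 4 848 4 848 4 848 4 848 4 848 4 848 4 848 4 848 4 848; concatenated:

8484848484848484848484848484848484848484848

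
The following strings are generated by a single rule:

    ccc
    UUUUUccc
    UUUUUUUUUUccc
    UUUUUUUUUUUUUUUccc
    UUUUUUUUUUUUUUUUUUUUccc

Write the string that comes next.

UUUUUUUUUUUUUUUUUUUUUUUUUccc

The strings grow by a fixed prefix UUUUU each time.
One more step from UUUUUUUUUUUUUUUUUUUUccc gives the answer.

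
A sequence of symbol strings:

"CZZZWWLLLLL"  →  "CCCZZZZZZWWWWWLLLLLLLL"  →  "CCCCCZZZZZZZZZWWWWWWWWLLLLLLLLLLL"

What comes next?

Reading off run lengths: C runs 1, 3, 5; Z runs 3, 6, 9; W runs 2, 5, 8; L runs 5, 8, 11 — each is linear in n (n = 1, 2, …).
For the next term, n = 4, so the run lengths are 7, 12, 11, 14.

CCCCCCCZZZZZZZZZZZZWWWWWWWWWWWLLLLLLLLLLLLLL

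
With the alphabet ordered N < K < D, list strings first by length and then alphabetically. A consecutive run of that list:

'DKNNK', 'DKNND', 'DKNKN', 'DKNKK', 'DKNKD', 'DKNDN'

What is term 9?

Stepping forward 3 times from DKNDN: DKNDN → DKNDK → DKNDD, then the target.

DKKNN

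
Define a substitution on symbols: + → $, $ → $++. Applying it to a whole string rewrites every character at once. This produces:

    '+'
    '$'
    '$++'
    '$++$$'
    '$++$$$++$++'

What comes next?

Rewriting each symbol of $++$$$++$++: $→$++, +→$, +→$, $→$++, $→$++, $→$++, +→$, +→$, $→$++, +→$, +→$, which concatenates to $++ $ $ $++ $++ $++ $ $ $++ $ $.

$++$$$++$++$++$$$++$$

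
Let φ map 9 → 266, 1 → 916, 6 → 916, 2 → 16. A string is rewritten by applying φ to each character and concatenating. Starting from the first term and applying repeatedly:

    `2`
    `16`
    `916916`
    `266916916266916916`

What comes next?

1691691626691691626691691616916916266916916266916916

φ(266916916266916916) expands symbol-by-symbol to 16 916 916 266 916 916 266 916 916 16 916 916 266 916 916 266 916 916; joining the 18 pieces gives the next term.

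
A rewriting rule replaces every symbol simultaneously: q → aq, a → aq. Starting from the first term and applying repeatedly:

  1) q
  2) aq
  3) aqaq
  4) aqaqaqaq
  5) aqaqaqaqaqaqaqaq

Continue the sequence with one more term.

Applying the rule to each of the 16 symbols of aqaqaqaqaqaqaqaq gives the pieces aq aq aq aq aq aq aq aq aq aq aq aq aq aq aq aq, which concatenate to the answer.

aqaqaqaqaqaqaqaqaqaqaqaqaqaqaqaq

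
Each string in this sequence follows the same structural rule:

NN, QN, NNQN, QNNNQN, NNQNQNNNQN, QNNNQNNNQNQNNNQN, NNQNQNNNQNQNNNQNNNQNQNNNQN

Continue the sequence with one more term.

Each term (from the third on) is the two preceding terms concatenated in order: term 3 = NN·QN = NNQN.
So term 8 is QNNNQNNNQNQNNNQN·NNQNQNNNQNQNNNQNNNQNQNNNQN.

QNNNQNNNQNQNNNQNNNQNQNNNQNQNNNQNNNQNQNNNQN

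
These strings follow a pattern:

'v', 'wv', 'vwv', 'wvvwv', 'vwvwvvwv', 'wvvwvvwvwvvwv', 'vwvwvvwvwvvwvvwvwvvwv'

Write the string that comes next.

wvvwvvwvwvvwvvwvwvvwvwvvwvvwvwvvwv

This is a Fibonacci-style word recurrence s(k) = s(k−2)·s(k−1): e.g. v·wv = vwv.
Continuing: wvvwvvwvwvvwv · vwvwvvwvwvvwvvwvwvvwv gives term 8.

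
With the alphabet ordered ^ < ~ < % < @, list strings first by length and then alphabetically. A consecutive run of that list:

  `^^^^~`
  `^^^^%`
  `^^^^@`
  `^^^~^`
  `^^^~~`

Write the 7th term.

Advancing 2 positions from ^^^~~ through ^^^~~ → ^^^~% reaches term 7.

^^^~@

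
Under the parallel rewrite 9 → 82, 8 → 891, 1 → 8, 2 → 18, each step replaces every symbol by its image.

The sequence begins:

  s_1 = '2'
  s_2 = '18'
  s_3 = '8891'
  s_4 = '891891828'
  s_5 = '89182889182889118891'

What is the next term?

Rewriting the 20 symbols of 89182889182889118891 one by one yields 891 82 8 891 18 891 891 82 8 891 18 891 891 82 8 8 891 891 82 8; concatenated:

89182889118891891828891188918918288891891828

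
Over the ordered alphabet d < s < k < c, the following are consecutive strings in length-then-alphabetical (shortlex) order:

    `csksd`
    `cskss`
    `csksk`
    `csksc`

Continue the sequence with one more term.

Treat csksc as a base-4 numeral over the given alphabet and add one, carrying through any trailing c's.

cskkd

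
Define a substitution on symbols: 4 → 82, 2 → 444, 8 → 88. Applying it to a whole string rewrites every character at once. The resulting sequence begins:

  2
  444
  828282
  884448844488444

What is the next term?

Rewriting the 15 symbols of 884448844488444 one by one yields 88 88 82 82 82 88 88 82 82 82 88 88 82 82 82; concatenated:

888882828288888282828888828282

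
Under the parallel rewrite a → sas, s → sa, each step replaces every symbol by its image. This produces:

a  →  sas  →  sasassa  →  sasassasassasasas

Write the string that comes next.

sasassasassasasassasassasasassasassasassa

Applying the rule to each of the 17 symbols of sasassasassasasas gives the pieces sa sas sa sas sa sa sas sa sas sa sa sas sa sas sa sas sa, which concatenate to the answer.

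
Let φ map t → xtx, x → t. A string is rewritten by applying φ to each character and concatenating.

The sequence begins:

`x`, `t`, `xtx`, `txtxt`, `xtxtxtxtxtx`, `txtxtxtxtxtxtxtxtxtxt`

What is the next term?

Applying the rule to each of the 21 symbols of txtxtxtxtxtxtxtxtxtxt gives the pieces xtx t xtx t xtx t xtx t xtx t xtx t xtx t xtx t xtx t xtx t xtx, which concatenate to the answer.

xtxtxtxtxtxtxtxtxtxtxtxtxtxtxtxtxtxtxtxtxtx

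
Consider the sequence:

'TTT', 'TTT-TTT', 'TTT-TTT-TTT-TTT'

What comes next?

s(k+1) = s(k)·-·s(k) — each term doubles the last with '-' between the halves.
Doubling TTT-TTT-TTT-TTT with '-' between the halves:

TTT-TTT-TTT-TTT-TTT-TTT-TTT-TTT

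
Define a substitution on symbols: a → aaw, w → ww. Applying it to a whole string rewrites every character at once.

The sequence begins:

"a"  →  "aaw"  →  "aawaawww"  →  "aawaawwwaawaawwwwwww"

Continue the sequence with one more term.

Applying the rule to each of the 20 symbols of aawaawwwaawaawwwwwww gives the pieces aaw aaw ww aaw aaw ww ww ww aaw aaw ww aaw aaw ww ww ww ww ww ww ww, which concatenate to the answer.

aawaawwwaawaawwwwwwwaawaawwwaawaawwwwwwwwwwwwwww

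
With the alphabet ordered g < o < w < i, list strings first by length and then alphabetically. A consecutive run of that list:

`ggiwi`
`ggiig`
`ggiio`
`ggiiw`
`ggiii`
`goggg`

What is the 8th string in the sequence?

Continuing the enumeration 2 steps past goggg: goggg → goggo → (answer).

goggw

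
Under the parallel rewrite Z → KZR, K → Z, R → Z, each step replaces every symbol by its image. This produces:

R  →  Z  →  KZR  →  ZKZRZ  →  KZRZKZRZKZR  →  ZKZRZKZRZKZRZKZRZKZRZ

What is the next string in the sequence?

KZRZKZRZKZRZKZRZKZRZKZRZKZRZKZRZKZRZKZRZKZR

φ(ZKZRZKZRZKZRZKZRZKZRZ) expands symbol-by-symbol to KZR Z KZR Z KZR Z KZR Z KZR Z KZR Z KZR Z KZR Z KZR Z KZR Z KZR; joining the 21 pieces gives the next term.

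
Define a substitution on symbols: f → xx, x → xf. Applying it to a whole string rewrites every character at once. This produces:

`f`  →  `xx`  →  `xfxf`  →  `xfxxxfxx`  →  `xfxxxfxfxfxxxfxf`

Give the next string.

φ(xfxxxfxfxfxxxfxf) expands symbol-by-symbol to xf xx xf xf xf xx xf xx xf xx xf xf xf xx xf xx; joining the 16 pieces gives the next term.

xfxxxfxfxfxxxfxxxfxxxfxfxfxxxfxx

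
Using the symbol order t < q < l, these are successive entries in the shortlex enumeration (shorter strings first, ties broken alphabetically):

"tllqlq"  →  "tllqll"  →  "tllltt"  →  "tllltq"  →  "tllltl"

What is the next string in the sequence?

tlllqt

Find the rightmost character of tllltl below l, bump it to the next letter, and reset everything to its right to t.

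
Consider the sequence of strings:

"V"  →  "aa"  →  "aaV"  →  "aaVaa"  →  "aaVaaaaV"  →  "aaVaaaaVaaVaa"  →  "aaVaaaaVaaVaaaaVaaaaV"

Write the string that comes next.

This is a Fibonacci-style word recurrence s(k) = s(k−1)·s(k−2): e.g. aa·V = aaV.
The next term joins aaVaaaaVaaVaaaaVaaaaV and aaVaaaaVaaVaa.

aaVaaaaVaaVaaaaVaaaaVaaVaaaaVaaVaa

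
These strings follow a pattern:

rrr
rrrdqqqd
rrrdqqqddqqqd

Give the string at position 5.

Every step adds dqqqd to the end: s(k+1) = s(k)·dqqqd.
From rrrdqqqddqqqd, 2 further steps: rrrdqqqddqqqd → rrrdqqqddqqqddqqqd → (answer).

rrrdqqqddqqqddqqqddqqqd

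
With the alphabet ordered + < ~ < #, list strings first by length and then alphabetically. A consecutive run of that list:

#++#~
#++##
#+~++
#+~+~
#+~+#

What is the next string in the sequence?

#+~~+

The successor of #+~+# increments the rightmost position that isn't already # and resets every position after it to +.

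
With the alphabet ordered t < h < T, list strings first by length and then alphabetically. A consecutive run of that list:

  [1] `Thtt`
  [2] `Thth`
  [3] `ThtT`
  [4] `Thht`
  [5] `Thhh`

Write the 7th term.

ThTt

Continuing the enumeration 2 steps past Thhh: Thhh → ThhT → (answer).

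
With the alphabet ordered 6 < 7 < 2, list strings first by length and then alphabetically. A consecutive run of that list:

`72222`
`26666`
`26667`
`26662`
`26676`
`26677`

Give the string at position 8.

26626

Advancing 2 positions from 26677 through 26677 → 26672 reaches term 8.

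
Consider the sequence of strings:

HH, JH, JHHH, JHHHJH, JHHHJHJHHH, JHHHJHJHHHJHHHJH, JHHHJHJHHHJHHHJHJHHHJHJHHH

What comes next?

This is a Fibonacci-style word recurrence s(k) = s(k−1)·s(k−2): e.g. JH·HH = JHHH.
The next term joins JHHHJHJHHHJHHHJHJHHHJHJHHH and JHHHJHJHHHJHHHJH.

JHHHJHJHHHJHHHJHJHHHJHJHHHJHHHJHJHHHJHHHJH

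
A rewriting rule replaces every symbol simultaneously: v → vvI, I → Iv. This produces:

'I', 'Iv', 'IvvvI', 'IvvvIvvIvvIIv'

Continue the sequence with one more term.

Rewriting the 13 symbols of IvvvIvvIvvIIv one by one yields Iv vvI vvI vvI Iv vvI vvI Iv vvI vvI Iv Iv vvI; concatenated:

IvvvIvvIvvIIvvvIvvIIvvvIvvIIvIvvvI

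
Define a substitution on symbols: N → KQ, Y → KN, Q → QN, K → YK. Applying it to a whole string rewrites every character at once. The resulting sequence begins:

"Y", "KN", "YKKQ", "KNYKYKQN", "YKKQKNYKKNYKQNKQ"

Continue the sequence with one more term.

KNYKYKQNYKKQKNYKYKKQKNYKQNKQYKQN

Applying the rule to each of the 16 symbols of YKKQKNYKKNYKQNKQ gives the pieces KN YK YK QN YK KQ KN YK YK KQ KN YK QN KQ YK QN, which concatenate to the answer.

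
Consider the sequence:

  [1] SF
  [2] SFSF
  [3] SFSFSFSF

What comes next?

Every step duplicates the string.
Doubling SFSFSFSF:

SFSFSFSFSFSFSFSF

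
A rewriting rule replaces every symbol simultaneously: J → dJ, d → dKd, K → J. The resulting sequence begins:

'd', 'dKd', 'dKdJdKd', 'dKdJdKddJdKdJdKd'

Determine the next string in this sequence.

Rewriting the 16 symbols of dKdJdKddJdKdJdKd one by one yields dKd J dKd dJ dKd J dKd dKd dJ dKd J dKd dJ dKd J dKd; concatenated:

dKdJdKddJdKdJdKddKddJdKdJdKddJdKdJdKd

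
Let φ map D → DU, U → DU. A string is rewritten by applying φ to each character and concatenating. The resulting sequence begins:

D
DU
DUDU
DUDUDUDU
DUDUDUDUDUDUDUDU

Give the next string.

DUDUDUDUDUDUDUDUDUDUDUDUDUDUDUDU

Applying the rule to each of the 16 symbols of DUDUDUDUDUDUDUDU gives the pieces DU DU DU DU DU DU DU DU DU DU DU DU DU DU DU DU, which concatenate to the answer.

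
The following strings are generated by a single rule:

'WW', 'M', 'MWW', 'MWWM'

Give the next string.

This is a Fibonacci-style word recurrence s(k) = s(k−1)·s(k−2): e.g. M·WW = MWW.
Continuing: MWWM · MWW gives term 5.

MWWMMWW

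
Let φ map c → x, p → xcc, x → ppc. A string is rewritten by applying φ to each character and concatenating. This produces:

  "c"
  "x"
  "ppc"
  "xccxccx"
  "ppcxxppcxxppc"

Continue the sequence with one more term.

Applying the rule to each of the 13 symbols of ppcxxppcxxppc gives the pieces xcc xcc x ppc ppc xcc xcc x ppc ppc xcc xcc x, which concatenate to the answer.

xccxccxppcppcxccxccxppcppcxccxccx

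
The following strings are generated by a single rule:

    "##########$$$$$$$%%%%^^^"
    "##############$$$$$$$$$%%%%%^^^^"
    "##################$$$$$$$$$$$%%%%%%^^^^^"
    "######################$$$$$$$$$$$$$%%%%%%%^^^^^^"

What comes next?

##########################$$$$$$$$$$$$$$$%%%%%%%%^^^^^^^

Term n consists of 4n+2 #'s, followed by 2n+3 $'s, followed by n+2 %'s, followed by n+1 ^'s, where the shown terms are n = 2, 3, 4, 5.
For the next term, n = 6, so the run lengths are 26, 15, 8, 7.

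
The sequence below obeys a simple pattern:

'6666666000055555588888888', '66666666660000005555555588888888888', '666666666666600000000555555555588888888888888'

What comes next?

6666666666666666000000000055555555555588888888888888888

Term n consists of 3n+1 6's, followed by 2n 0's, followed by 2n+2 5's, followed by 3n+2 8's, where the shown terms are n = 2, 3, 4.
Setting n = 5 gives 16, 10, 12, 17 characters in each block.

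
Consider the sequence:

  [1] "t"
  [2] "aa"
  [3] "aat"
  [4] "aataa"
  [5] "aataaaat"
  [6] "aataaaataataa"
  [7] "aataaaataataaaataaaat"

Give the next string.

From term 3 onward, concatenate the last term with the second-to-last: aa·t = aat, aat·aa = aataa, …
So term 8 is aataaaataataaaataaaat·aataaaataataa.

aataaaataataaaataaaataataaaataataa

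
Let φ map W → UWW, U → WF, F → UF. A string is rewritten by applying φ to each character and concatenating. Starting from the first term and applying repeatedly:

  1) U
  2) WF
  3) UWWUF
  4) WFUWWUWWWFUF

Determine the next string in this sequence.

Rewriting each symbol of WFUWWUWWWFUF: W→UWW, F→UF, U→WF, W→UWW, W→UWW, U→WF, W→UWW, W→UWW, W→UWW, F→UF, U→WF, F→UF, which concatenates to UWW UF WF UWW UWW WF UWW UWW UWW UF WF UF.

UWWUFWFUWWUWWWFUWWUWWUWWUFWFUF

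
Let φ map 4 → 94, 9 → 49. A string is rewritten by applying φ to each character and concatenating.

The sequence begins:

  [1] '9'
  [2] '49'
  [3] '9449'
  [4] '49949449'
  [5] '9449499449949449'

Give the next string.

Rewriting the 16 symbols of 9449499449949449 one by one yields 49 94 94 49 94 49 49 94 94 49 49 94 49 94 94 49; concatenated:

49949449944949949449499449949449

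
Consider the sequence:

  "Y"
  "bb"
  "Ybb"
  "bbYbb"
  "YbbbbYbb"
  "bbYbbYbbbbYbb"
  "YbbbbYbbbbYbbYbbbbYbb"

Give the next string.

bbYbbYbbbbYbbYbbbbYbbbbYbbYbbbbYbb

From term 3 onward, concatenate the second-to-last term with the last: Y·bb = Ybb, bb·Ybb = bbYbb, …
Continuing: bbYbbYbbbbYbb · YbbbbYbbbbYbbYbbbbYbb gives term 8.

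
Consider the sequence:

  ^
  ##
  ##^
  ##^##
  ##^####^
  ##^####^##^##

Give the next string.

This is a Fibonacci-style word recurrence s(k) = s(k−1)·s(k−2): e.g. ##·^ = ##^.
Continuing: ##^####^##^## · ##^####^ gives term 7.

##^####^##^####^####^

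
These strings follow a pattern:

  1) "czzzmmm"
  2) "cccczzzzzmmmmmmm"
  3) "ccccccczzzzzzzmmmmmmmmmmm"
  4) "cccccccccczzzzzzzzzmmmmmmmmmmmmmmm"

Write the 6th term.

Reading off run lengths: c runs 1, 4, 7, 10; z runs 3, 5, 7, 9; m runs 3, 7, 11, 15 — each is linear in n (n = 1, 2, …).
For term 6, n = 6, so the run lengths are 16, 13, 23.

cccccccccccccccczzzzzzzzzzzzzmmmmmmmmmmmmmmmmmmmmmmm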